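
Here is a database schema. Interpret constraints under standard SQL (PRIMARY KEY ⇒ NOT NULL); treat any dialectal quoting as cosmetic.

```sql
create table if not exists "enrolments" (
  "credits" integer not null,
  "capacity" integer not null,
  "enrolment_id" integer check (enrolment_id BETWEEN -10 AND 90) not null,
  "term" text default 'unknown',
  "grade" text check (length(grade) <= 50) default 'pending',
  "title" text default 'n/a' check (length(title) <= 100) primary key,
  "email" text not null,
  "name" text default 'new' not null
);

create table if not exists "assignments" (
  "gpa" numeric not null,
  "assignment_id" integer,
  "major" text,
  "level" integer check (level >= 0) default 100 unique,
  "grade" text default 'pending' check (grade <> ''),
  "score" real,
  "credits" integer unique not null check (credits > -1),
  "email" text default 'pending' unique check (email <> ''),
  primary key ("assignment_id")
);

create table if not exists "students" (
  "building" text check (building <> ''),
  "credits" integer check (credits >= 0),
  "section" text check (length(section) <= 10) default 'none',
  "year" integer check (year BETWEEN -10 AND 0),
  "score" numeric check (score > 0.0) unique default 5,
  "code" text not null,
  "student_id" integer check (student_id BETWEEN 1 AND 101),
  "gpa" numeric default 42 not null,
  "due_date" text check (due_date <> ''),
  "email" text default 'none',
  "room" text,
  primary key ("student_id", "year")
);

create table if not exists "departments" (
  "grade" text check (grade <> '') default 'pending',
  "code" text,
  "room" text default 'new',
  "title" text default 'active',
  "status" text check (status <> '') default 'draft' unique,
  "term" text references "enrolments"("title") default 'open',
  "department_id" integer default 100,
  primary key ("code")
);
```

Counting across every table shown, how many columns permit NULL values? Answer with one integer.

20

enrolments: 2 nullable (term, grade — PK (title) and explicit NOT NULL columns excluded).
assignments: 5 nullable (major, level, grade, score, email — PK (assignment_id) and explicit NOT NULL columns excluded).
students: 7 nullable (building, credits, section, score, due_date, email, room — PK (student_id, year) and explicit NOT NULL columns excluded).
departments: 6 nullable (grade, room, title, status, term, department_id — PK (code) and explicit NOT NULL columns excluded).
Total: 2 + 5 + 7 + 6 = 20.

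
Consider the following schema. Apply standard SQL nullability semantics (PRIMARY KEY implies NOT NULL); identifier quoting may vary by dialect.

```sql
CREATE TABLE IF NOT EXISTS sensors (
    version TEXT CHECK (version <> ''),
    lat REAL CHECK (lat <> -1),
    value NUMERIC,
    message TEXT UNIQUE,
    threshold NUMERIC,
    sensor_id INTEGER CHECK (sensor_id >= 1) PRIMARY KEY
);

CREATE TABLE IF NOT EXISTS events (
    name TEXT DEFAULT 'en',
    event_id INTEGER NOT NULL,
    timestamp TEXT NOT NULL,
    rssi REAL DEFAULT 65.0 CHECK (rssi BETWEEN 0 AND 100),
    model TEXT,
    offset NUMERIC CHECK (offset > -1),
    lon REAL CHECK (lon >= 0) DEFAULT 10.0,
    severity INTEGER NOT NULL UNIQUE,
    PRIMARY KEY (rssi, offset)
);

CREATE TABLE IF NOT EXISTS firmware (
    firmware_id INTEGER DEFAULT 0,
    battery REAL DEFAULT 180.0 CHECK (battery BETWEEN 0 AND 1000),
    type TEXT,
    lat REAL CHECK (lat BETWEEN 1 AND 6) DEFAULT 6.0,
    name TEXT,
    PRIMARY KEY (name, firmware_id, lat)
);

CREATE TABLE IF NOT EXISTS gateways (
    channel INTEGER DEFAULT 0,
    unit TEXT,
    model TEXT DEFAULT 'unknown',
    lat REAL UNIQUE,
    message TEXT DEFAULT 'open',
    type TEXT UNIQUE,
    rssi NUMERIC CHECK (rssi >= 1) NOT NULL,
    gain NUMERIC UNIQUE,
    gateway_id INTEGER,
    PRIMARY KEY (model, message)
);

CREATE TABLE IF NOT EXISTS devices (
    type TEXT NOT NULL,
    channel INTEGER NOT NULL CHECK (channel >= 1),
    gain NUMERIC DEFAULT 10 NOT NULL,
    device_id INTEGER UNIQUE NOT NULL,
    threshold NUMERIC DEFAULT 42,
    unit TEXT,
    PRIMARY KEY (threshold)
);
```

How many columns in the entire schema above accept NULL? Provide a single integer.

17

sensors: 5 nullable (version, lat, value, message, threshold — PK (sensor_id) and explicit NOT NULL columns excluded).
events: 3 nullable (name, model, lon — PK (rssi, offset) and explicit NOT NULL columns excluded).
firmware: 2 nullable (battery, type — PK (name, firmware_id, lat) and explicit NOT NULL columns excluded).
gateways: 6 nullable (channel, unit, lat, type, gain, gateway_id — PK (model, message) and explicit NOT NULL columns excluded).
devices: 1 nullable (unit — PK (threshold) and explicit NOT NULL columns excluded).
Total: 5 + 3 + 2 + 6 + 1 = 17.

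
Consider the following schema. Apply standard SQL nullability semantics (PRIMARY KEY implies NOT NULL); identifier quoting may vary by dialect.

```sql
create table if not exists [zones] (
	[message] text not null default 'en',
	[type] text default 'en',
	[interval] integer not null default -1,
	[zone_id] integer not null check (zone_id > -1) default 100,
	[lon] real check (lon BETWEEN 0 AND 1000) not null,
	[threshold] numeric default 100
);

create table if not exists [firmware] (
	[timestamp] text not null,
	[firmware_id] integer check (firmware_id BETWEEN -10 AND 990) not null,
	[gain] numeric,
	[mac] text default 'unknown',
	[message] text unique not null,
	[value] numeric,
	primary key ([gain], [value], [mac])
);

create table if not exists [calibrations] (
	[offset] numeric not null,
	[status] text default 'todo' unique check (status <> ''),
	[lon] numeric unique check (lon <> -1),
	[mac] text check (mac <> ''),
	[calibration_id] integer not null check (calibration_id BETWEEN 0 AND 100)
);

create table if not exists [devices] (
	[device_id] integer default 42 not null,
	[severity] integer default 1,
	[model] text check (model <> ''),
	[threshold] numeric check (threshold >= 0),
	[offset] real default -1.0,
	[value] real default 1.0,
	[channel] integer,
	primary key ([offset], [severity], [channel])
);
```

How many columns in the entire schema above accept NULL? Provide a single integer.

zones: 2 nullable (type, threshold — PK none and explicit NOT NULL columns excluded).
firmware: 0 nullable (none — PK (gain, value, mac) and explicit NOT NULL columns excluded).
calibrations: 3 nullable (status, lon, mac — PK none and explicit NOT NULL columns excluded).
devices: 3 nullable (model, threshold, value — PK (offset, severity, channel) and explicit NOT NULL columns excluded).
Total: 2 + 0 + 3 + 3 = 8.

8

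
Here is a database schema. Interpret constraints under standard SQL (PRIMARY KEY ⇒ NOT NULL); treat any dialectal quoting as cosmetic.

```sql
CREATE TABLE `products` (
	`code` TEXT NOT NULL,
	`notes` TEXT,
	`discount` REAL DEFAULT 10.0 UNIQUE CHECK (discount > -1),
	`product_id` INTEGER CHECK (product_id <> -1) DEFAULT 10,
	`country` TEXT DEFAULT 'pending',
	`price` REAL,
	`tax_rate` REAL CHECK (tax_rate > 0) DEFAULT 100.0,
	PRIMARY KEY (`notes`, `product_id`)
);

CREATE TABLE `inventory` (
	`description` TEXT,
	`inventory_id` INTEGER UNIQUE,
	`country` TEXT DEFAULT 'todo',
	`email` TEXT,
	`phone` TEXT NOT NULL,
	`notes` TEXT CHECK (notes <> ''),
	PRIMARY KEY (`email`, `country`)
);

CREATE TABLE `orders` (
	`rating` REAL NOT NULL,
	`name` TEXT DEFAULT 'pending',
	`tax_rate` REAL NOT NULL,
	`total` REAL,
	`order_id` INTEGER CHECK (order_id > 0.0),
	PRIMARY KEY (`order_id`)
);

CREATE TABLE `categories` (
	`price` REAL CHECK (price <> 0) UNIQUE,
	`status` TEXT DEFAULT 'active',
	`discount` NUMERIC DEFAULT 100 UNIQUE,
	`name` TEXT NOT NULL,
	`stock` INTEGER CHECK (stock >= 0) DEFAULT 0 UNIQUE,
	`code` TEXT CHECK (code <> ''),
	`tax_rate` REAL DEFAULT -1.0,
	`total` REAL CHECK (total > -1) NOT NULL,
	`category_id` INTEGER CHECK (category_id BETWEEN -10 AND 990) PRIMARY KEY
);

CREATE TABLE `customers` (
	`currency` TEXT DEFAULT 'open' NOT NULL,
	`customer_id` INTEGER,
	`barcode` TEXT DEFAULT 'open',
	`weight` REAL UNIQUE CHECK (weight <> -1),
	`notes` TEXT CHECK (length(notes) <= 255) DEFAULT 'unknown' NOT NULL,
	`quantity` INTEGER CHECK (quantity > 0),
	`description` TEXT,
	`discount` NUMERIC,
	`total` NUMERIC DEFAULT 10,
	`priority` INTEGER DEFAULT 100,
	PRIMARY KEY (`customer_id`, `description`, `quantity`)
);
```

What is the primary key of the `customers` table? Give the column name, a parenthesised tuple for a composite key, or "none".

A table-level PRIMARY KEY clause names 3 columns: customer_id, description, quantity.
This is a composite key — the combination is unique, not each column individually.

(customer_id, description, quantity)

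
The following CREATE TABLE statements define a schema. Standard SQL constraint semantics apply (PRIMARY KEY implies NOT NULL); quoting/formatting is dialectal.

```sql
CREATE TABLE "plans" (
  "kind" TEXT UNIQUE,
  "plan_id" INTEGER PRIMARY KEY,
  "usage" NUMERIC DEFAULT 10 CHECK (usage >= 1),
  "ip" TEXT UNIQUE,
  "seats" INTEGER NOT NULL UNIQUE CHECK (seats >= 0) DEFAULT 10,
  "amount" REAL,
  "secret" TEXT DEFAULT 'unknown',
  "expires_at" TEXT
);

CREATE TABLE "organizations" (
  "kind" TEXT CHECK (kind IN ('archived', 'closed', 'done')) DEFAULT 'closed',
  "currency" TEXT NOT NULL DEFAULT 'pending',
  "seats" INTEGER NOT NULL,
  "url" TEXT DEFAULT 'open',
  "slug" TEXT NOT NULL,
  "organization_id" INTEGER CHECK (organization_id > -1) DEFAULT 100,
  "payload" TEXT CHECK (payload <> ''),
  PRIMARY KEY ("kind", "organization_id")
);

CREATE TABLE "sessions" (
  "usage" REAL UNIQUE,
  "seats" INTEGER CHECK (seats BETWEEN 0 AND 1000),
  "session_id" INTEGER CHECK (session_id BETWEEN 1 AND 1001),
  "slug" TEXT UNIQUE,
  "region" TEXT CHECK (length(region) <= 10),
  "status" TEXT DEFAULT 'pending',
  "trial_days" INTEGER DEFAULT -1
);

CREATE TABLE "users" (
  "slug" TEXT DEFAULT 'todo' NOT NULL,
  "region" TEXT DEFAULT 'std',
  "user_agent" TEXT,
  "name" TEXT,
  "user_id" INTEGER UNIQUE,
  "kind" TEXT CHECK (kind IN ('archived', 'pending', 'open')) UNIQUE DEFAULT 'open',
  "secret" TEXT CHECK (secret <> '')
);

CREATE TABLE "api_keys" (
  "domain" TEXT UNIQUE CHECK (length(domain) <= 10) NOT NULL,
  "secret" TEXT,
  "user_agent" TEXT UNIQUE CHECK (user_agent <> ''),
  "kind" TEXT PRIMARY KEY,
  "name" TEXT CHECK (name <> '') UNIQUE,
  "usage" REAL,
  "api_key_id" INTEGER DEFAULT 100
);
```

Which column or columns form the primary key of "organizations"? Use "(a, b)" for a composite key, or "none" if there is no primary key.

A table-level PRIMARY KEY clause names 2 columns: kind, organization_id.
This is a composite key — the combination is unique, not each column individually.

(kind, organization_id)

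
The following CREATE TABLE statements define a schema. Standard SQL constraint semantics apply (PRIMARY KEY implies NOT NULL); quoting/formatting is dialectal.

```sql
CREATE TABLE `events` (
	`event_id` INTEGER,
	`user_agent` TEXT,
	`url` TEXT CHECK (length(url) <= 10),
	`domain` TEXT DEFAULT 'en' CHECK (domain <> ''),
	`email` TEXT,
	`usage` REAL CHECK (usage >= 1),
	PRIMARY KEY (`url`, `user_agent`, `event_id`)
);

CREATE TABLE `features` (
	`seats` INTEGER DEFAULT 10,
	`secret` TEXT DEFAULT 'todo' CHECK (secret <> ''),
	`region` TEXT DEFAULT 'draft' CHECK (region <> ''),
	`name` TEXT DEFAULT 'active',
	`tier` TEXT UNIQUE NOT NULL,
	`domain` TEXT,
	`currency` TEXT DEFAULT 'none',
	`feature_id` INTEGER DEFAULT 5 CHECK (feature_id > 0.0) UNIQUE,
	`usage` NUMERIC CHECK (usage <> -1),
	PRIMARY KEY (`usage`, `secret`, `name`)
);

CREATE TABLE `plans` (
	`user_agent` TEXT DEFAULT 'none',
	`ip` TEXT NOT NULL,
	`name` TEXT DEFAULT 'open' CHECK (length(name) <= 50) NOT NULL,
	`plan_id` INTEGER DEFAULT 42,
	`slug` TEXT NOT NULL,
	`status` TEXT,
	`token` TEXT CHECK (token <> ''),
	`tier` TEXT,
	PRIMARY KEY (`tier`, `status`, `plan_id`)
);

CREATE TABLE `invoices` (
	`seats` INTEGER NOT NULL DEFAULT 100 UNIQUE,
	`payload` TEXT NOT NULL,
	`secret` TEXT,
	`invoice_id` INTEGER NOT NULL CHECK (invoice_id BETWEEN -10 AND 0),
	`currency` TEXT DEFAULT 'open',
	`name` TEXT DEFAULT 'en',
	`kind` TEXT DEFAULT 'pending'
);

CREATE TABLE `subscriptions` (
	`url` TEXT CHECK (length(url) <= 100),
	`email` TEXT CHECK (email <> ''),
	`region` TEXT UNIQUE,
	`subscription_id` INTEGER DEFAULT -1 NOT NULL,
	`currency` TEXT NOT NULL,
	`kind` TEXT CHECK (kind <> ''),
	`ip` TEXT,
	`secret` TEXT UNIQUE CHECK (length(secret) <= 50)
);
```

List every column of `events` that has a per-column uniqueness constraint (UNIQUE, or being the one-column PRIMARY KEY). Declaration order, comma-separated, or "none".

- event_id: part of a composite PRIMARY KEY — only the tuple is unique, not this column on its own.
- user_agent: part of a composite PRIMARY KEY — only the tuple is unique, not this column on its own.
- url: part of a composite PRIMARY KEY — only the tuple is unique, not this column on its own.
- domain: no UNIQUE or single-column PK constraint.
- email: no UNIQUE or single-column PK constraint.
- usage: no UNIQUE or single-column PK constraint.

none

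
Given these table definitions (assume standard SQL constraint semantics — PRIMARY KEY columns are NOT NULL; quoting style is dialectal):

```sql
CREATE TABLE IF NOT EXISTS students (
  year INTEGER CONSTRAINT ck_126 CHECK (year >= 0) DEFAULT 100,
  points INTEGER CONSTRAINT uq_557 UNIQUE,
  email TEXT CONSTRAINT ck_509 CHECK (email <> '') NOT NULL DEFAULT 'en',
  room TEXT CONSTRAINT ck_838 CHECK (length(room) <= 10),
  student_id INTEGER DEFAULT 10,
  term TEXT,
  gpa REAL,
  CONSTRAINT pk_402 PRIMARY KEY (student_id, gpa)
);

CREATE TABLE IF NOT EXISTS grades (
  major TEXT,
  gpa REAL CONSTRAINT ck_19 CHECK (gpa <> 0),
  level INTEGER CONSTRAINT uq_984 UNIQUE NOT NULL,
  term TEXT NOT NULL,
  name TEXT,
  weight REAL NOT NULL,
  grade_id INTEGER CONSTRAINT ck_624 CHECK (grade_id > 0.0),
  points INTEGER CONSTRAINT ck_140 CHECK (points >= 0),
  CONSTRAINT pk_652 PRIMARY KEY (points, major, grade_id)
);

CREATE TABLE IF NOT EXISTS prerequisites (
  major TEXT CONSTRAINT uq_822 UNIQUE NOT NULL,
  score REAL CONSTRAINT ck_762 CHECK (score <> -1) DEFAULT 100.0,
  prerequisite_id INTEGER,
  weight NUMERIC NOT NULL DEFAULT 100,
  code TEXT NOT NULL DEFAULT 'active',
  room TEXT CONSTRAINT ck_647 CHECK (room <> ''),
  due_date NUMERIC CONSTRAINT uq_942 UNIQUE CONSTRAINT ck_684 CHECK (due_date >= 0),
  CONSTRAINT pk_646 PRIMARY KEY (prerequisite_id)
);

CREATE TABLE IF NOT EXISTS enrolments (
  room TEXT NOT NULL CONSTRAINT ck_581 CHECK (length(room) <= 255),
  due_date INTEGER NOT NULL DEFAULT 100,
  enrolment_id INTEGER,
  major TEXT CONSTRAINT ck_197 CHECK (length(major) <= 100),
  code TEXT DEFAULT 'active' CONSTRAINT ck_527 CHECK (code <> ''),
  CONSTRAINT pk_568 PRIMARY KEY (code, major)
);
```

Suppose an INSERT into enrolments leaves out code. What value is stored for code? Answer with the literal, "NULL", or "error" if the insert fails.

'active'

code has an explicit DEFAULT 'active'.
When the column is omitted from an INSERT, that default is used.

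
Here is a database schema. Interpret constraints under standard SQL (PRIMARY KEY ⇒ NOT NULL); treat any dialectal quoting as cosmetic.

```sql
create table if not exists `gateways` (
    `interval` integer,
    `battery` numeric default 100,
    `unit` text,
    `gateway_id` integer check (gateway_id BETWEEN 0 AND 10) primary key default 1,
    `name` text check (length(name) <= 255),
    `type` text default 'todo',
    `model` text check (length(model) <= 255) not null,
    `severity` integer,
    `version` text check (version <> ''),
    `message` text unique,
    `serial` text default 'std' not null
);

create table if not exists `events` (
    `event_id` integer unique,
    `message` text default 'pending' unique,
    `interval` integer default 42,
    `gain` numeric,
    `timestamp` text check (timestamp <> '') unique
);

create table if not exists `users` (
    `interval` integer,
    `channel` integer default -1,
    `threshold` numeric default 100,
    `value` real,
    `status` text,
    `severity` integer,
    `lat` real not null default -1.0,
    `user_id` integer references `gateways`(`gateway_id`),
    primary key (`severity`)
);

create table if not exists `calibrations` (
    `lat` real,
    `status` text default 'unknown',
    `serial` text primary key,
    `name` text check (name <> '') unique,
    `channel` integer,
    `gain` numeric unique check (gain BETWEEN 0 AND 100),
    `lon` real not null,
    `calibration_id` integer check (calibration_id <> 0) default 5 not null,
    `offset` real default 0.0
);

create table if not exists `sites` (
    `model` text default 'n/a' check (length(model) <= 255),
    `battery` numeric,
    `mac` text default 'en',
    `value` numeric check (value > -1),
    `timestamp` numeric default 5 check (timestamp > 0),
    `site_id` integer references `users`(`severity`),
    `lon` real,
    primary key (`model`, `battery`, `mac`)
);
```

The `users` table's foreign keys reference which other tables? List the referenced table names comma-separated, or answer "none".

- user_id REFERENCES gateways(gateway_id).

gateways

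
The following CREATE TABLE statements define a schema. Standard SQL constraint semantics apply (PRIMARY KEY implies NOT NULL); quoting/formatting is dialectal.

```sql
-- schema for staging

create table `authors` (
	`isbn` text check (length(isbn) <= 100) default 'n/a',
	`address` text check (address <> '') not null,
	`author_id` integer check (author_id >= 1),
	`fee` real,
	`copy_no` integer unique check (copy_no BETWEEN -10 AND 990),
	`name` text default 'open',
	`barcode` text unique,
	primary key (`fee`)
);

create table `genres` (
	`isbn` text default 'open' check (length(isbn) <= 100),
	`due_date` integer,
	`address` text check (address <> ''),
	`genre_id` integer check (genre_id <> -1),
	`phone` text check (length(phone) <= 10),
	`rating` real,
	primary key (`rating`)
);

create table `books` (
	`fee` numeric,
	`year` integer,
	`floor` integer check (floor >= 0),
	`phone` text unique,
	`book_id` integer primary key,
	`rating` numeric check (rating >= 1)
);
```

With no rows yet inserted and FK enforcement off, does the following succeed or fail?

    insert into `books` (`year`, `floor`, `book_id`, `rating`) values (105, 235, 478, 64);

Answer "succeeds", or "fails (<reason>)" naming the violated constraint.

succeeds

NOT NULL columns: book_id is supplied.
CHECK constraints: 235 satisfies (floor >= 0); 64 satisfies (rating >= 1).
No constraint is violated.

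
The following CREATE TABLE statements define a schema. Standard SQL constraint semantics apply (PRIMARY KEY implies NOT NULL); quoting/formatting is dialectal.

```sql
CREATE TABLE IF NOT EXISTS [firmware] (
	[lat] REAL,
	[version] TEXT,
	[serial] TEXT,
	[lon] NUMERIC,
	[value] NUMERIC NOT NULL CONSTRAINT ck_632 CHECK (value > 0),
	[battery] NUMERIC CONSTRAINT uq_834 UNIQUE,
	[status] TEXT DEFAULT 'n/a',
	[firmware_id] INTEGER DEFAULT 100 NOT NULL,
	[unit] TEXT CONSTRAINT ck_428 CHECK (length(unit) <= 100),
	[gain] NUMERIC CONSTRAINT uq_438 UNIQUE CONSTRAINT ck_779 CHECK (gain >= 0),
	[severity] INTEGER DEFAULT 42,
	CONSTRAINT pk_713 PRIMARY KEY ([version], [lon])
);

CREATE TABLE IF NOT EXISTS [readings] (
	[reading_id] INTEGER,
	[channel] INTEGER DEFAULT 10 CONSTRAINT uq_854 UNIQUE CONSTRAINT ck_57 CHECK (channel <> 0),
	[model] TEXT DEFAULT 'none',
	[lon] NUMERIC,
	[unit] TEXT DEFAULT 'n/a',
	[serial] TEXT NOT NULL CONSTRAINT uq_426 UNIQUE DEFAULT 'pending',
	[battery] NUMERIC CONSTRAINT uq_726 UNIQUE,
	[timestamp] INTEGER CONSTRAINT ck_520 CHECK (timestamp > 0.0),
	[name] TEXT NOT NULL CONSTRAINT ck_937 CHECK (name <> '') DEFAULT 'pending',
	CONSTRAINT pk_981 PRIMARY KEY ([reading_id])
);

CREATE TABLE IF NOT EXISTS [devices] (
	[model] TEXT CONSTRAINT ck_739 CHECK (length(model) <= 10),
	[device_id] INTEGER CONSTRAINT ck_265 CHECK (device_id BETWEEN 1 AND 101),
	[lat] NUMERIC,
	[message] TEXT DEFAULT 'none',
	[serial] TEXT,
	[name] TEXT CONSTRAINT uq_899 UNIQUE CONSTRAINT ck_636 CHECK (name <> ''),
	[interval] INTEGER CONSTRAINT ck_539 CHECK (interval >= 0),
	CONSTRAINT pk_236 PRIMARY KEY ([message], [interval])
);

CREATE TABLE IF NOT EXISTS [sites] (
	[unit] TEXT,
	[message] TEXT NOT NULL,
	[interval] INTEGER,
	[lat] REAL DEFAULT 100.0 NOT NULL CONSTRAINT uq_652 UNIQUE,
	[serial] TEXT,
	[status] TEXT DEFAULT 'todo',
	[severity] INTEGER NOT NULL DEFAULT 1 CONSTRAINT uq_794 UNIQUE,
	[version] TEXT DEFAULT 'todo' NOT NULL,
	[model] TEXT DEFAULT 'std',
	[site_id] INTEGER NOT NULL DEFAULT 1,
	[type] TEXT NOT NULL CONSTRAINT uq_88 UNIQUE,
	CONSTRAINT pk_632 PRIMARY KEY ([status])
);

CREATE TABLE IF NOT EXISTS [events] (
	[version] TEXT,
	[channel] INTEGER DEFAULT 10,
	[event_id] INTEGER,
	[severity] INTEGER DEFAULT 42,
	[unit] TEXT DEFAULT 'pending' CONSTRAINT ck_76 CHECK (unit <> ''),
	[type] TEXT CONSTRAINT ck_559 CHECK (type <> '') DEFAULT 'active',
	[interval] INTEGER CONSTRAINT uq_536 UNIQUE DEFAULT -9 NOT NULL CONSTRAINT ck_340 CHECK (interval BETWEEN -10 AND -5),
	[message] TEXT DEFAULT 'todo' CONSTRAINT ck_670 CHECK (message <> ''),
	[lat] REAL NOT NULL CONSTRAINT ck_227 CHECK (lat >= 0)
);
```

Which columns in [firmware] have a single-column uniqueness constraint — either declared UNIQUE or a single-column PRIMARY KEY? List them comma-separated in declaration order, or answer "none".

- lat: no UNIQUE or single-column PK constraint.
- version: part of a composite PRIMARY KEY — only the tuple is unique, not this column on its own.
- serial: no UNIQUE or single-column PK constraint.
- lon: part of a composite PRIMARY KEY — only the tuple is unique, not this column on its own.
- value: no UNIQUE or single-column PK constraint.
- battery: declared UNIQUE → unique.
- status: no UNIQUE or single-column PK constraint.
- firmware_id: no UNIQUE or single-column PK constraint.
- unit: no UNIQUE or single-column PK constraint.
- gain: declared UNIQUE → unique.
- severity: no UNIQUE or single-column PK constraint.

battery, gain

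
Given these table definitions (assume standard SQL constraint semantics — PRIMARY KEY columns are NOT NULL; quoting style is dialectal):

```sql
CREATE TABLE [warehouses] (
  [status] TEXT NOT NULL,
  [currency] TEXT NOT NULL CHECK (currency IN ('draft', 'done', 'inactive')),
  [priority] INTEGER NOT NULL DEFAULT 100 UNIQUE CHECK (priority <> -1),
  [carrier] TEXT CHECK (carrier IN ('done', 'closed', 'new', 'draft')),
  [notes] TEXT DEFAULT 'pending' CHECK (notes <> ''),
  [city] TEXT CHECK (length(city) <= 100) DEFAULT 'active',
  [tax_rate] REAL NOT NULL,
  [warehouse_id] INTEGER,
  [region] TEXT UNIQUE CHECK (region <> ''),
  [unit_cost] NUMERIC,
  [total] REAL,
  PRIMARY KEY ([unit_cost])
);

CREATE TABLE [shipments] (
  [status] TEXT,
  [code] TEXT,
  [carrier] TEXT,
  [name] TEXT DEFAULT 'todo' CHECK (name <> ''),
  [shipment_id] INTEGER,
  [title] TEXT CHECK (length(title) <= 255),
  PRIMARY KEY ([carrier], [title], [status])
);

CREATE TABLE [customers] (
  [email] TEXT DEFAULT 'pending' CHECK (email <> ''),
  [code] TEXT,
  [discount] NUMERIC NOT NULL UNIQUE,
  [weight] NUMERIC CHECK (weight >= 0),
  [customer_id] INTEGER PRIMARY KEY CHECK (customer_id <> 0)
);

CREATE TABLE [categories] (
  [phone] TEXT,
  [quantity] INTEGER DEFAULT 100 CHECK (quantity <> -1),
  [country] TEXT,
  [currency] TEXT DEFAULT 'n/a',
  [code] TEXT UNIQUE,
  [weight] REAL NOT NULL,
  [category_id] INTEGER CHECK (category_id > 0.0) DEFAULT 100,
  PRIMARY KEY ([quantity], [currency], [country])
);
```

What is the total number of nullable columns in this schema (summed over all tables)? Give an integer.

15

warehouses: 6 nullable (carrier, notes, city, warehouse_id, region, total — PK (unit_cost) and explicit NOT NULL columns excluded).
shipments: 3 nullable (code, name, shipment_id — PK (carrier, title, status) and explicit NOT NULL columns excluded).
customers: 3 nullable (email, code, weight — PK (customer_id) and explicit NOT NULL columns excluded).
categories: 3 nullable (phone, code, category_id — PK (quantity, currency, country) and explicit NOT NULL columns excluded).
Total: 6 + 3 + 3 + 3 = 15.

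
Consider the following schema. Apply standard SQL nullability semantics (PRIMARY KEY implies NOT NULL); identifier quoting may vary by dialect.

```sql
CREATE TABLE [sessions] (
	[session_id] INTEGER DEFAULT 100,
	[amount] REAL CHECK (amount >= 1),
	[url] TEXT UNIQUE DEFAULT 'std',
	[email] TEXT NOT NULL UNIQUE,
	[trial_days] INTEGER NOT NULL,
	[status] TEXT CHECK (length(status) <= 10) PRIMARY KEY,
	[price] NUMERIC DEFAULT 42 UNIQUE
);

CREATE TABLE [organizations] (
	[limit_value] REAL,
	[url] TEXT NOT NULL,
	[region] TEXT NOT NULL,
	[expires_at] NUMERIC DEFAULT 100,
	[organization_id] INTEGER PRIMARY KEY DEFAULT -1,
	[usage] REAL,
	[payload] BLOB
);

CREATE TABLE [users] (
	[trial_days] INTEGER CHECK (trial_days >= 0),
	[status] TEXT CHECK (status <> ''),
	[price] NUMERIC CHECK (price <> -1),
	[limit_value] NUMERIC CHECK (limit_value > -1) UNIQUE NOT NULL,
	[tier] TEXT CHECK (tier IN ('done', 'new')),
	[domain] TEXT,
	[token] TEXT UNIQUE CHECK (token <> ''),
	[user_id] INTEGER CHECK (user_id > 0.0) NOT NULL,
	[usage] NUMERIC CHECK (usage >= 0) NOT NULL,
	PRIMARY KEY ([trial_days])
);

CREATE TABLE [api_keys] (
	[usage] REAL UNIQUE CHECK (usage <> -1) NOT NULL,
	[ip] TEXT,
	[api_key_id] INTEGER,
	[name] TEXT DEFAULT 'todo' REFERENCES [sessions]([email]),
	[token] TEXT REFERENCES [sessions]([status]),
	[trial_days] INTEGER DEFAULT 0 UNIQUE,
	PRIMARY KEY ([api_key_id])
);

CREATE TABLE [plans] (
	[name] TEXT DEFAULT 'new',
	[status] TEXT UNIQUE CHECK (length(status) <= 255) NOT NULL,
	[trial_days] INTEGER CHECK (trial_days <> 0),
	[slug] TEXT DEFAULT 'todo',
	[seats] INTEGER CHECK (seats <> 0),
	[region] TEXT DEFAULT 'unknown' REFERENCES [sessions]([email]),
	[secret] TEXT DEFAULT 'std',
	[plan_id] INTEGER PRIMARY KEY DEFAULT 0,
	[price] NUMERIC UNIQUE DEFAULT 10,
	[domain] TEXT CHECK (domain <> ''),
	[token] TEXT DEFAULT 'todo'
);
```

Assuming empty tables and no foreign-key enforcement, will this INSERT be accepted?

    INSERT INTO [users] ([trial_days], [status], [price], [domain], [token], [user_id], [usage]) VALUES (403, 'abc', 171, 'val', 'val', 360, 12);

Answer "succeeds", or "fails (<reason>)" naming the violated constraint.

fails (NOT NULL on limit_value)

limit_value is omitted from the column list and has no DEFAULT, so it would receive NULL.
But limit_value is declared NOT NULL.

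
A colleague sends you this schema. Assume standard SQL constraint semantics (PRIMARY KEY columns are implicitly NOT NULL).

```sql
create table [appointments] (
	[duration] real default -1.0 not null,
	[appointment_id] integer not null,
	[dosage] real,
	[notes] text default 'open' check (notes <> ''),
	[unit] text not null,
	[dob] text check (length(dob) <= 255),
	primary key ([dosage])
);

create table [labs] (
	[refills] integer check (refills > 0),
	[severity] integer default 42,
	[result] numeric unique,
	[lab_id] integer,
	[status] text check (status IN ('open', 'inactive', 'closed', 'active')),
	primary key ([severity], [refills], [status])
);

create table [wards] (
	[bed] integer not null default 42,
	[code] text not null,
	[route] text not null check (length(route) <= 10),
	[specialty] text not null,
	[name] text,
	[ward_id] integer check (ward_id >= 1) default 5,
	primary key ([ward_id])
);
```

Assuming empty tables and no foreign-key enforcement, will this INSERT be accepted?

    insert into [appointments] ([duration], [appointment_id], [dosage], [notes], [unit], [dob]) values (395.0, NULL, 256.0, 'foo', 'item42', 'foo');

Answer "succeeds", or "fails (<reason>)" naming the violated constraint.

appointment_id is explicitly set to NULL, but appointment_id is declared NOT NULL.

fails (NOT NULL on appointment_id)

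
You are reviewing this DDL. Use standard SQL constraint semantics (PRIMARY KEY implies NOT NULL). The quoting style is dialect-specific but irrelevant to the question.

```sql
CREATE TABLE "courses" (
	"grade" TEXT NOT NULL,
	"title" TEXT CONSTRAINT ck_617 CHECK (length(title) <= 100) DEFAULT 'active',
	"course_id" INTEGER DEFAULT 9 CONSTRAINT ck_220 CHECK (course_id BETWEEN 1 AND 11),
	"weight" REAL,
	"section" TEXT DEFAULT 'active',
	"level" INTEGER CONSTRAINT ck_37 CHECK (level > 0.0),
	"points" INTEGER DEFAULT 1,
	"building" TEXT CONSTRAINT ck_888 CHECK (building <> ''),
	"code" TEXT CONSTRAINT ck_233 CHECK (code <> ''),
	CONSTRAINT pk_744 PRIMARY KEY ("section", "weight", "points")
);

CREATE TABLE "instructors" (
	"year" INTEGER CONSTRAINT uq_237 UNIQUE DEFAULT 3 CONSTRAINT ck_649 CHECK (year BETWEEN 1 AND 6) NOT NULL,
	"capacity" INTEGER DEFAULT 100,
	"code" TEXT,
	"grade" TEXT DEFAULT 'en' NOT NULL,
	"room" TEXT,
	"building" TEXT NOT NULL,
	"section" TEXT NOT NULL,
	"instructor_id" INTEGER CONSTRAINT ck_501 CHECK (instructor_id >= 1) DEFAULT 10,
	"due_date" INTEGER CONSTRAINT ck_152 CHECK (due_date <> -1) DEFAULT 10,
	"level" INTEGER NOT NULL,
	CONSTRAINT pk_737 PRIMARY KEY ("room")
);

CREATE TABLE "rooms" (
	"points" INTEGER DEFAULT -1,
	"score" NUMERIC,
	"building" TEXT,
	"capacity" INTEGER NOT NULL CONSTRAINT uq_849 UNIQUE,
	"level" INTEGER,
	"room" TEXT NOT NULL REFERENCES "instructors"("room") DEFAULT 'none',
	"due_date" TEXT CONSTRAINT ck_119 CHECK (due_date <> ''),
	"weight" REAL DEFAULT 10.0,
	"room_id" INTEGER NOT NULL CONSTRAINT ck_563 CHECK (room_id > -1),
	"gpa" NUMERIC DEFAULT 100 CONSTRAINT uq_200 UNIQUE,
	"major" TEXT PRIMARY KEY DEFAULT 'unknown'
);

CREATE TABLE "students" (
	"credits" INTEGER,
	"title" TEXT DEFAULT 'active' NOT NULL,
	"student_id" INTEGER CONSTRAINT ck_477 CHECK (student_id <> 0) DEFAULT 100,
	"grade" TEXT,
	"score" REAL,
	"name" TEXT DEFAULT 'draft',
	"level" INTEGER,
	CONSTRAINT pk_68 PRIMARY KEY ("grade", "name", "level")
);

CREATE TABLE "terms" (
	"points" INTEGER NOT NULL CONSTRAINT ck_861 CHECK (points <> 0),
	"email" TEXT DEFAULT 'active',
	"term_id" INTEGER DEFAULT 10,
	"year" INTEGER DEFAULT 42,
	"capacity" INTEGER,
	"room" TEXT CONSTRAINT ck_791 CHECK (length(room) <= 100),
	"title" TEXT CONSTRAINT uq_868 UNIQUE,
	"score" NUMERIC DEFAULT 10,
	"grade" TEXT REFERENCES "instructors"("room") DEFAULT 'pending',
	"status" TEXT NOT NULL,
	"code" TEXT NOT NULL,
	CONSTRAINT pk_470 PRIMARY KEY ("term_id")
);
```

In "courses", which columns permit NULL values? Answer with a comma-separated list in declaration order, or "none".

- grade: declared NOT NULL → not nullable.
- title: CHECK does not forbid NULL (a CHECK constraint passes when its expression is NULL) → nullable.
- course_id: CHECK does not forbid NULL (a CHECK constraint passes when its expression is NULL) → nullable.
- weight: part of the PRIMARY KEY, which implies NOT NULL → not nullable.
- section: part of the PRIMARY KEY, which implies NOT NULL → not nullable.
- level: CHECK does not forbid NULL (a CHECK constraint passes when its expression is NULL) → nullable.
- points: part of the PRIMARY KEY, which implies NOT NULL → not nullable.
- building: CHECK does not forbid NULL (a CHECK constraint passes when its expression is NULL) → nullable.
- code: CHECK does not forbid NULL (a CHECK constraint passes when its expression is NULL) → nullable.

title, course_id, level, building, code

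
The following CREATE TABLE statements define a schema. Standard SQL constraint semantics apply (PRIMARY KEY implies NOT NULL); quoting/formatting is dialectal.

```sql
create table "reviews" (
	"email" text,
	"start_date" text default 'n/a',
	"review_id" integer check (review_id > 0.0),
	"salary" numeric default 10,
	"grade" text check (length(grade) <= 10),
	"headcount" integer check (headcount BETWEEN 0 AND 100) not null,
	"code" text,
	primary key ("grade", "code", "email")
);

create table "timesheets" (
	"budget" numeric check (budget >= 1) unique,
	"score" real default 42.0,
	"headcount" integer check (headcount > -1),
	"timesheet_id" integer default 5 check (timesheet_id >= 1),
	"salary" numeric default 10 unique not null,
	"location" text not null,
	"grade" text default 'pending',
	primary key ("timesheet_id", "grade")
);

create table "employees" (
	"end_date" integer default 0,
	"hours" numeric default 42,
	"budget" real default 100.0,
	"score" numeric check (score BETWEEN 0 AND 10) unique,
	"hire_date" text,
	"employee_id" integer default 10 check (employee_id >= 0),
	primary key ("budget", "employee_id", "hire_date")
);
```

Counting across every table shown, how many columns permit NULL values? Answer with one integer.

9

reviews: 3 nullable (start_date, review_id, salary — PK (grade, code, email) and explicit NOT NULL columns excluded).
timesheets: 3 nullable (budget, score, headcount — PK (timesheet_id, grade) and explicit NOT NULL columns excluded).
employees: 3 nullable (end_date, hours, score — PK (budget, employee_id, hire_date) and explicit NOT NULL columns excluded).
Total: 3 + 3 + 3 = 9.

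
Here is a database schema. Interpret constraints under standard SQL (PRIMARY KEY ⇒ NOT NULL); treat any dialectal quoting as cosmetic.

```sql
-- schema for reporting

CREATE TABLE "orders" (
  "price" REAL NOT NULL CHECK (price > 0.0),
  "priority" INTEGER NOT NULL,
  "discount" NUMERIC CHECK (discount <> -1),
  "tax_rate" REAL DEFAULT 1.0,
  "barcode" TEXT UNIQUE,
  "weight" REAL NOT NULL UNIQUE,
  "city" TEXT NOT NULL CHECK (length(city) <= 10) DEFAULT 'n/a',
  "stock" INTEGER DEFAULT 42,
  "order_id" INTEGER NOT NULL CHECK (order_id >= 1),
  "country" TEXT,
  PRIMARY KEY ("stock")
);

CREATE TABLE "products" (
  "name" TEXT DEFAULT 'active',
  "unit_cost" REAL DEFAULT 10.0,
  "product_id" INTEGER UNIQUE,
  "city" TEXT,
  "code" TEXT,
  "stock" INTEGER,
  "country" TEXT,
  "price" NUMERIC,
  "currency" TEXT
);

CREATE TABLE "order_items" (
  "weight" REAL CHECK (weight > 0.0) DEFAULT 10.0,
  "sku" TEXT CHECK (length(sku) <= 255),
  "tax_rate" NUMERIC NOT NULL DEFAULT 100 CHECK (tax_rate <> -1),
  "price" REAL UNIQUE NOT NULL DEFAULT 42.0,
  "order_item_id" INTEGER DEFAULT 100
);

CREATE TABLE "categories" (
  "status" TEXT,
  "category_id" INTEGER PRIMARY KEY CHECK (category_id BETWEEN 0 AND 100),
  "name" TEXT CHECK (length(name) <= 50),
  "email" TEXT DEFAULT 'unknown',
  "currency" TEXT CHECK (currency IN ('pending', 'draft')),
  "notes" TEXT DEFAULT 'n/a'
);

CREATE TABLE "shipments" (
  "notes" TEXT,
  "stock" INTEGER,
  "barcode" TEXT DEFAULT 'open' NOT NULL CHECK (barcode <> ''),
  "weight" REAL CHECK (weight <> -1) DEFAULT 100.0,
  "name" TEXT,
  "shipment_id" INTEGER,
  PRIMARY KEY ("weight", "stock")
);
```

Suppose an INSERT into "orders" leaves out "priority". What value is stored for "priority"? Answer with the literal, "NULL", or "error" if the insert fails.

priority has no DEFAULT clause.
Omitting it would insert NULL, but it is declared NOT NULL, so the INSERT fails.

error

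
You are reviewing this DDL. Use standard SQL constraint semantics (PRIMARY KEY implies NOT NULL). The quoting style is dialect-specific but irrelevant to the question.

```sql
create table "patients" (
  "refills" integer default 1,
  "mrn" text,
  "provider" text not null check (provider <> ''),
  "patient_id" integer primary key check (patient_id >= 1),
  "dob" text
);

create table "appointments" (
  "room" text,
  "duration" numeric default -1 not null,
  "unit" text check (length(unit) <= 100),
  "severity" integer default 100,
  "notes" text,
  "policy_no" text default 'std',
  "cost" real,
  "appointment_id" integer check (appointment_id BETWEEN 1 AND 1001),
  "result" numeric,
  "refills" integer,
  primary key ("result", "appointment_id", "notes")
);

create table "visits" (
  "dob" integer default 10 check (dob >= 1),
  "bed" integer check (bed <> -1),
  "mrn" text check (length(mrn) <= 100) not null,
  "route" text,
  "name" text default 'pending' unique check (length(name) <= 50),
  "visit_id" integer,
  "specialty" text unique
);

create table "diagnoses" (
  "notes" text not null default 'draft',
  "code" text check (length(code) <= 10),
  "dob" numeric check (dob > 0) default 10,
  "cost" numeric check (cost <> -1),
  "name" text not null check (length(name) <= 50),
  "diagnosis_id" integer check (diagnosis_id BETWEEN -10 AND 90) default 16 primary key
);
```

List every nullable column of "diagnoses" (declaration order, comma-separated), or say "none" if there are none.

- notes: declared NOT NULL → not nullable.
- code: CHECK does not forbid NULL (a CHECK constraint passes when its expression is NULL) → nullable.
- dob: CHECK does not forbid NULL (a CHECK constraint passes when its expression is NULL) → nullable.
- cost: CHECK does not forbid NULL (a CHECK constraint passes when its expression is NULL) → nullable.
- name: declared NOT NULL → not nullable.
- diagnosis_id: part of the PRIMARY KEY, which implies NOT NULL → not nullable.

code, dob, cost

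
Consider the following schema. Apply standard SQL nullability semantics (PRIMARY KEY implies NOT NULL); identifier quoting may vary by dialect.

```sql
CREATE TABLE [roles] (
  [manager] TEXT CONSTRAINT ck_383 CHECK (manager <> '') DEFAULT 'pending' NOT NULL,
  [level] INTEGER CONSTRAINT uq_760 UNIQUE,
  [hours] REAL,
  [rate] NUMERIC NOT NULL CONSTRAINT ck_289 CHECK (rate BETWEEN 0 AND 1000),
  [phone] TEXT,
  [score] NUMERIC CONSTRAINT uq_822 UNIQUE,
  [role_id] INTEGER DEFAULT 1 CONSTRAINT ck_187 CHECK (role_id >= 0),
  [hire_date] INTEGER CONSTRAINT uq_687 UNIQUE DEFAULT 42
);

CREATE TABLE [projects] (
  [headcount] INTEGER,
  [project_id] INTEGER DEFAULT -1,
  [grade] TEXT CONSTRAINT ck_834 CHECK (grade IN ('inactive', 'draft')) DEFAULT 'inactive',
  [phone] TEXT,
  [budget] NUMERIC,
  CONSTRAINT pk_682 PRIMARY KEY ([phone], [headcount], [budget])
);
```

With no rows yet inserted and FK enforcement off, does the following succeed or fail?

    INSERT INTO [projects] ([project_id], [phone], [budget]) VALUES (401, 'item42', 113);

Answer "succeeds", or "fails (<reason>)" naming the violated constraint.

headcount is omitted from the column list and has no DEFAULT, so it would receive NULL.
But headcount is part of the PRIMARY KEY (implied NOT NULL).

fails (NOT NULL on headcount)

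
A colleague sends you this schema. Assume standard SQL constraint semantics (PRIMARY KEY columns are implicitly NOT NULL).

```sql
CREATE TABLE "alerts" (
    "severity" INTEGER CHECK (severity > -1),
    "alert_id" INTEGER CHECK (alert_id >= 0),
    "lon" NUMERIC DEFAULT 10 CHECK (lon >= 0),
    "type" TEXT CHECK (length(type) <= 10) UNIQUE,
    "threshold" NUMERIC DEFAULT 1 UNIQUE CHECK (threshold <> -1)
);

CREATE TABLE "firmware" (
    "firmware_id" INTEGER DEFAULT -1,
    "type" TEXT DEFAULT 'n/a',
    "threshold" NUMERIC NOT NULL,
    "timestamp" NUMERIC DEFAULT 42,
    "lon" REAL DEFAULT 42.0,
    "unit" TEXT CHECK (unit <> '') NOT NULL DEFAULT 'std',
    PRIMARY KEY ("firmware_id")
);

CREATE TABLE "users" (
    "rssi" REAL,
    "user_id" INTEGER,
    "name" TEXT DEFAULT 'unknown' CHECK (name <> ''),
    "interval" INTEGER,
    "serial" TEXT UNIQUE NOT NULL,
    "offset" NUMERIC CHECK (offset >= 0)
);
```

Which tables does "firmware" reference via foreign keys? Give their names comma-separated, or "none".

none

No column in firmware has a REFERENCES clause.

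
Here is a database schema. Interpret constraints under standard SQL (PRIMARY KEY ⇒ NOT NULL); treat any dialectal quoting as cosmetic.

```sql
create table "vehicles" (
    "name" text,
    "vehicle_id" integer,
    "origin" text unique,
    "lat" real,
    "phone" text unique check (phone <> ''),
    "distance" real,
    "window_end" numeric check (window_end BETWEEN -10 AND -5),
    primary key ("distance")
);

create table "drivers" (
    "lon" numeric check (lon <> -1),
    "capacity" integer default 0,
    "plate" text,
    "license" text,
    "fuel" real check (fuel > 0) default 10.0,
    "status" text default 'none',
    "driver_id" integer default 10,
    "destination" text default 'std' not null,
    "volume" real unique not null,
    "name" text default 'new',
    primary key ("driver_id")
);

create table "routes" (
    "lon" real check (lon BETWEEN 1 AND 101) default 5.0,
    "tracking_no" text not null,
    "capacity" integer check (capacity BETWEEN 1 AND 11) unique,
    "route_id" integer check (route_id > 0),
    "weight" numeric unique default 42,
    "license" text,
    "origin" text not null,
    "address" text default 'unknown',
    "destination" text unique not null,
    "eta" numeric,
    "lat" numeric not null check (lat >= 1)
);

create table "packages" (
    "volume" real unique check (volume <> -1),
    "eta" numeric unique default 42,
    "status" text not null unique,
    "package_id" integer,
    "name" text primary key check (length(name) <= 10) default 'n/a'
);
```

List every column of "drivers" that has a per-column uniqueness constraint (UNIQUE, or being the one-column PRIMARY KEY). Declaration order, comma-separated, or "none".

driver_id, volume

- lon: no UNIQUE or single-column PK constraint.
- capacity: no UNIQUE or single-column PK constraint.
- plate: no UNIQUE or single-column PK constraint.
- license: no UNIQUE or single-column PK constraint.
- fuel: no UNIQUE or single-column PK constraint.
- status: no UNIQUE or single-column PK constraint.
- driver_id: single-column PRIMARY KEY → unique.
- destination: no UNIQUE or single-column PK constraint.
- volume: declared UNIQUE → unique.
- name: no UNIQUE or single-column PK constraint.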